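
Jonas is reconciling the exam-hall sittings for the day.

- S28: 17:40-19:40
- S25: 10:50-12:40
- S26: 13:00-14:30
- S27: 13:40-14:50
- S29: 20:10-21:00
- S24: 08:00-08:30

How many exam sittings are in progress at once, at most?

2

Sweep the timeline, counting +1 at each start and −1 at each end (ends before starts at a tie):
08:00 start S24 → 1
08:30 end S24 → 0
10:50 start S25 → 1
12:40 end S25 → 0
13:00 start S26 → 1
13:40 start S27 → 2
14:30 end S26 → 1
14:50 end S27 → 0
17:40 start S28 → 1
19:40 end S28 → 0
20:10 start S29 → 1
21:00 end S29 → 0
Peak is 2, at 13:40 (S26, S27).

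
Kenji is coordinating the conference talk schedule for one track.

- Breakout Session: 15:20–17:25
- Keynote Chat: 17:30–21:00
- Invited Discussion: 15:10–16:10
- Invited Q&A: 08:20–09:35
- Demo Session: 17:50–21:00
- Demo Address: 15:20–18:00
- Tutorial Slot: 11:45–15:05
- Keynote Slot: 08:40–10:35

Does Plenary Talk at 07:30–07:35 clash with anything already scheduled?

No — it doesn't clash with anything

Invited Q&A: starts 08:20 at or after Plenary Talk ends 07:35 → clear.
Keynote Slot: starts 08:40 at or after Plenary Talk ends 07:35 → clear.
Tutorial Slot: starts 11:45 at or after Plenary Talk ends 07:35 → clear.
Invited Discussion: starts 15:10 at or after Plenary Talk ends 07:35 → clear.
Breakout Session: starts 15:20 at or after Plenary Talk ends 07:35 → clear.
Demo Address: starts 15:20 at or after Plenary Talk ends 07:35 → clear.
Keynote Chat: starts 17:30 at or after Plenary Talk ends 07:35 → clear.
Demo Session: starts 17:50 at or after Plenary Talk ends 07:35 → clear.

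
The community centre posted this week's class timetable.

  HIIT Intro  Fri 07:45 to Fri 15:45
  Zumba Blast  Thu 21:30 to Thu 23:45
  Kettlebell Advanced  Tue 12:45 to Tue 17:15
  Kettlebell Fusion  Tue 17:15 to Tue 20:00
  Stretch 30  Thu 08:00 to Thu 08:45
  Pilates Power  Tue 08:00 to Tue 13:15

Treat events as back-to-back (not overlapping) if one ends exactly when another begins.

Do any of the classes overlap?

Sorted by start: Pilates Power, Kettlebell Advanced, Kettlebell Fusion, Stretch 30, Zumba Blast, HIIT Intro.
Kettlebell Advanced starts before Pilates Power ends → Pilates Power and Kettlebell Advanced overlap.
That's a conflict, so the schedule is not conflict-free.

Yes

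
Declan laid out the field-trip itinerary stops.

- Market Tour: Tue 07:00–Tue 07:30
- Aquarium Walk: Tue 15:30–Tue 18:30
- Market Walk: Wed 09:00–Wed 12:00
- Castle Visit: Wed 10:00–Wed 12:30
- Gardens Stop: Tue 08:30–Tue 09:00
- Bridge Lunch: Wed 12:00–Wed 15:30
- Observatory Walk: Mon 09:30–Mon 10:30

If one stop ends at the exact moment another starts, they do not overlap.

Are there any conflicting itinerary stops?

Sorted by start: Observatory Walk, Market Tour, Gardens Stop, Aquarium Walk, Market Walk, Castle Visit, Bridge Lunch.
Market Tour starts after Observatory Walk ends, so Observatory Walk has no further overlaps.
Gardens Stop starts after Market Tour ends, so Market Tour has no further overlaps.
Aquarium Walk starts after Gardens Stop ends, so Gardens Stop has no further overlaps.
Market Walk starts after Aquarium Walk ends, so Aquarium Walk has no further overlaps.
Castle Visit starts before Market Walk ends → Market Walk and Castle Visit overlap.
That's a conflict, so the schedule is not conflict-free.

Yes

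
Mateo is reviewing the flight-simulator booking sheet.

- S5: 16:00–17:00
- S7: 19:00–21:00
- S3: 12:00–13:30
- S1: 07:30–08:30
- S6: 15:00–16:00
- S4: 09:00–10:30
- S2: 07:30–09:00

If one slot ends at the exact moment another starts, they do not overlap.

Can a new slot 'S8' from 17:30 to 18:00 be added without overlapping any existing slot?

Yes — the slot is free

S1: ends 08:30 at or before S8 starts 17:30 → clear.
S2: ends 09:00 at or before S8 starts 17:30 → clear.
S4: ends 10:30 at or before S8 starts 17:30 → clear.
S3: ends 13:30 at or before S8 starts 17:30 → clear.
S6: ends 16:00 at or before S8 starts 17:30 → clear.
S5: ends 17:00 at or before S8 starts 17:30 → clear.
S7: starts 19:00 at or after S8 ends 18:00 → clear.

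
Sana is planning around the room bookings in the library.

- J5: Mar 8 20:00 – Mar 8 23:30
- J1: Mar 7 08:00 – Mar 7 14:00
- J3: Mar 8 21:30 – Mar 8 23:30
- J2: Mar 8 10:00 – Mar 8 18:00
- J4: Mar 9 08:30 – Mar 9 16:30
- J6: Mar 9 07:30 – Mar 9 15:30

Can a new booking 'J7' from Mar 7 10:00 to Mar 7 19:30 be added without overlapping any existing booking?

J1: starts Mar 7 08:00 before J7 ends Mar 7 19:30, and ends Mar 7 14:00 after J7 starts Mar 7 10:00 → overlap.
J2: starts Mar 8 10:00 at or after J7 ends Mar 7 19:30 → clear.
J5: starts Mar 8 20:00 at or after J7 ends Mar 7 19:30 → clear.
J3: starts Mar 8 21:30 at or after J7 ends Mar 7 19:30 → clear.
J6: starts Mar 9 07:30 at or after J7 ends Mar 7 19:30 → clear.
J4: starts Mar 9 08:30 at or after J7 ends Mar 7 19:30 → clear.
J7 overlaps J1.

No — it overlaps J1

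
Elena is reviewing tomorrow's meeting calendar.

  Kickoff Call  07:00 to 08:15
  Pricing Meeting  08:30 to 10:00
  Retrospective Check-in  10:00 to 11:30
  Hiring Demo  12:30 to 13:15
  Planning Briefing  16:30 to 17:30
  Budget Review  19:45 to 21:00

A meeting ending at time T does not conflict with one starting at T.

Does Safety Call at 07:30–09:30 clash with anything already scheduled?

Kickoff Call: starts 07:00 before Safety Call ends 09:30, and ends 08:15 after Safety Call starts 07:30 → overlap.
Pricing Meeting: starts 08:30 before Safety Call ends 09:30, and ends 10:00 after Safety Call starts 07:30 → overlap.
Retrospective Check-in: starts 10:00 at or after Safety Call ends 09:30 → clear.
Hiring Demo: starts 12:30 at or after Safety Call ends 09:30 → clear.
Planning Briefing: starts 16:30 at or after Safety Call ends 09:30 → clear.
Budget Review: starts 19:45 at or after Safety Call ends 09:30 → clear.
Safety Call overlaps Kickoff Call, Pricing Meeting.

Yes — it overlaps Kickoff Call, Pricing Meeting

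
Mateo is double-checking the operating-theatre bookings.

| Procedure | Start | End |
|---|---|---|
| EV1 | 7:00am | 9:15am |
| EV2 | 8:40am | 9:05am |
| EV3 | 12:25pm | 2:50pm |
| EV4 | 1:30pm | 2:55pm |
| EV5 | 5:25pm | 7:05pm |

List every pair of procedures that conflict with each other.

EV1 & EV2, EV3 & EV4

Sorted by start: EV1, EV2, EV3, EV4, EV5.
EV2 starts before EV1 ends → EV1 and EV2 overlap.
EV3 starts after EV1 ends, so EV1 has no further overlaps.
EV3 starts after EV2 ends, so EV2 has no further overlaps.
EV4 starts before EV3 ends → EV3 and EV4 overlap.
EV5 starts after EV3 ends.
EV5 starts after EV4 ends.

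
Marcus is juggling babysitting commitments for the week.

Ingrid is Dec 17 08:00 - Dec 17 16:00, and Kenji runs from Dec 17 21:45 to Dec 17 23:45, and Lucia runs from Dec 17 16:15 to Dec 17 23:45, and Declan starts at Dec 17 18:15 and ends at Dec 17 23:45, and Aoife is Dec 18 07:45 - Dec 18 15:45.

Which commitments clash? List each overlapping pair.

Sorted by start: Ingrid, Lucia, Declan, Kenji, Aoife.
Lucia starts after Ingrid ends, so nothing later overlaps Ingrid either.
Declan starts before Lucia ends → Lucia and Declan overlap.
Kenji starts before Lucia ends → Lucia and Kenji overlap.
Aoife starts after Lucia ends.
Kenji starts before Declan ends → Declan and Kenji overlap.
Aoife starts after Declan ends.
Aoife starts after Kenji ends.

Declan & Kenji, Declan & Lucia, Kenji & Lucia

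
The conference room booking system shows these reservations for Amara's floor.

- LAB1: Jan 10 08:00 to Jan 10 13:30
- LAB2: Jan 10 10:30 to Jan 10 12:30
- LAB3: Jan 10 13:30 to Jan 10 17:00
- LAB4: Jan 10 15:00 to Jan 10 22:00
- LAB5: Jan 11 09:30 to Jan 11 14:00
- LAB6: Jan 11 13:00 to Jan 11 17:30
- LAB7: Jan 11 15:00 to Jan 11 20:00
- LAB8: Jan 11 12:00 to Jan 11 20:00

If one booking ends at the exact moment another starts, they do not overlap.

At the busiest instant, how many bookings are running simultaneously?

Walk through starts and ends in time order (an end at T is processed before a start at T):
Jan 10 08:00 start LAB1 → 1
Jan 10 10:30 start LAB2 → 2
Jan 10 12:30 end LAB2 → 1
Jan 10 13:30 end LAB1 → 0
Jan 10 13:30 start LAB3 → 1
Jan 10 15:00 start LAB4 → 2
Jan 10 17:00 end LAB3 → 1
Jan 10 22:00 end LAB4 → 0
Jan 11 09:30 start LAB5 → 1
Jan 11 12:00 start LAB8 → 2
Jan 11 13:00 start LAB6 → 3
Jan 11 14:00 end LAB5 → 2
Jan 11 15:00 start LAB7 → 3
Jan 11 17:30 end LAB6 → 2
Jan 11 20:00 end LAB7 → 1
Jan 11 20:00 end LAB8 → 0
Peak is 3, at Jan 11 13:00 (LAB5, LAB6, LAB8).

3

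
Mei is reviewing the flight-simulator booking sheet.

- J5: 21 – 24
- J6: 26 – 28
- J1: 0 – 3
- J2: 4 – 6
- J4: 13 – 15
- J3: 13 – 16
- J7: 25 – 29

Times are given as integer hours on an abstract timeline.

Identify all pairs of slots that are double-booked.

J3 & J4, J6 & J7

Sorted by start: J1, J2, J3, J4, J5, J7, J6.
J2 starts after J1 ends, so nothing later overlaps J1 either.
J3 starts after J2 ends, so nothing later overlaps J2 either.
J4 starts before J3 ends → J3 and J4 overlap.
J5 starts after J3 ends, so nothing later overlaps J3 either.
J5 starts after J4 ends, so nothing later overlaps J4 either.
J7 starts after J5 ends, so nothing later overlaps J5 either.
J6 starts before J7 ends → J7 and J6 overlap.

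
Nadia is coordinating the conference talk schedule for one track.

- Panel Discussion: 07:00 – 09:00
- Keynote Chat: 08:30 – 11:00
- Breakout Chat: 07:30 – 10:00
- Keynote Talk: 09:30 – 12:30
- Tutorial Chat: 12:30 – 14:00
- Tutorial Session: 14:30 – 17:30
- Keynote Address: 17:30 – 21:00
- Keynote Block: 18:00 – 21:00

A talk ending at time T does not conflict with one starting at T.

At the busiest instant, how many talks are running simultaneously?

3

Walk through starts and ends in time order (an end at T is processed before a start at T):
07:00 start Panel Discussion → 1
07:30 start Breakout Chat → 2
08:30 start Keynote Chat → 3
09:00 end Panel Discussion → 2
09:30 start Keynote Talk → 3
10:00 end Breakout Chat → 2
11:00 end Keynote Chat → 1
12:30 end Keynote Talk → 0
12:30 start Tutorial Chat → 1
14:00 end Tutorial Chat → 0
14:30 start Tutorial Session → 1
17:30 end Tutorial Session → 0
17:30 start Keynote Address → 1
18:00 start Keynote Block → 2
21:00 end Keynote Address → 1
21:00 end Keynote Block → 0
Peak is 3, at 08:30 (Breakout Chat, Keynote Chat, Panel Discussion).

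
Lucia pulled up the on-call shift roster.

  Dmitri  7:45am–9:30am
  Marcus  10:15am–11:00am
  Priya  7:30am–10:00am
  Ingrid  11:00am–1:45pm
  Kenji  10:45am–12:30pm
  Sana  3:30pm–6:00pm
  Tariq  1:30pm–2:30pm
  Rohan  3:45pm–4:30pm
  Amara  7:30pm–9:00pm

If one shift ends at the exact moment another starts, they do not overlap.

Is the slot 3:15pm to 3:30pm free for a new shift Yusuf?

Priya: ends 10:00am at or before Yusuf starts 3:15pm → clear.
Dmitri: ends 9:30am at or before Yusuf starts 3:15pm → clear.
Marcus: ends 11:00am at or before Yusuf starts 3:15pm → clear.
Kenji: ends 12:30pm at or before Yusuf starts 3:15pm → clear.
Ingrid: ends 1:45pm at or before Yusuf starts 3:15pm → clear.
Tariq: ends 2:30pm at or before Yusuf starts 3:15pm → clear.
Sana: starts 3:30pm at or after Yusuf ends 3:30pm → clear.
Rohan: starts 3:45pm at or after Yusuf ends 3:30pm → clear.
Amara: starts 7:30pm at or after Yusuf ends 3:30pm → clear.

Yes — the slot is free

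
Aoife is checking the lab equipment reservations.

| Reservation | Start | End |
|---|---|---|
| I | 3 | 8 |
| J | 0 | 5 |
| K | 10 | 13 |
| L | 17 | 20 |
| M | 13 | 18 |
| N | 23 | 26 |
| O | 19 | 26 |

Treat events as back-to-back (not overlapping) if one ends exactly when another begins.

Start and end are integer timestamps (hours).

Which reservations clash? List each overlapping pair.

Two intervals overlap when each starts before the other ends.
Sorted by start: J, I, K, M, L, O, N.
I starts before J ends → J and I overlap.
K starts after J ends, so nothing later overlaps J either.
K starts after I ends, so nothing later overlaps I either.
M starts exactly when K ends (back-to-back, no overlap), so nothing later overlaps K either.
L starts before M ends → M and L overlap.
O starts after M ends, so nothing later overlaps M either.
O starts before L ends → L and O overlap.
N starts after L ends.
N starts before O ends → O and N overlap.

I & J, L & M, L & O, N & O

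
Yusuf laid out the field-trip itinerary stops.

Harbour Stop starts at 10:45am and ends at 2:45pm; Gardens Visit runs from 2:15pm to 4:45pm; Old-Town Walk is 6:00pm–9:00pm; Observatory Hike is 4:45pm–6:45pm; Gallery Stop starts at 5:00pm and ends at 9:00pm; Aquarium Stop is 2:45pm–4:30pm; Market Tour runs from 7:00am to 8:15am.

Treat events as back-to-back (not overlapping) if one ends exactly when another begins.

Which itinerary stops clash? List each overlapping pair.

Sorted by start: Market Tour, Harbour Stop, Gardens Visit, Aquarium Stop, Observatory Hike, Gallery Stop, Old-Town Walk.
Harbour Stop starts after Market Tour ends; Market Tour is clear from here.
Gardens Visit starts before Harbour Stop ends → Harbour Stop and Gardens Visit overlap.
Aquarium Stop starts exactly when Harbour Stop ends (back-to-back, no overlap); Harbour Stop is clear from here.
Aquarium Stop starts before Gardens Visit ends → Gardens Visit and Aquarium Stop overlap.
Observatory Hike starts exactly when Gardens Visit ends (back-to-back, no overlap); Gardens Visit is clear from here.
Observatory Hike starts after Aquarium Stop ends; Aquarium Stop is clear from here.
Gallery Stop starts before Observatory Hike ends → Observatory Hike and Gallery Stop overlap.
Old-Town Walk starts before Observatory Hike ends → Observatory Hike and Old-Town Walk overlap.
Old-Town Walk starts before Gallery Stop ends → Gallery Stop and Old-Town Walk overlap.

Aquarium Stop & Gardens Visit, Gallery Stop & Observatory Hike, Gallery Stop & Old-Town Walk, Gardens Visit & Harbour Stop, Observatory Hike & Old-Town Walk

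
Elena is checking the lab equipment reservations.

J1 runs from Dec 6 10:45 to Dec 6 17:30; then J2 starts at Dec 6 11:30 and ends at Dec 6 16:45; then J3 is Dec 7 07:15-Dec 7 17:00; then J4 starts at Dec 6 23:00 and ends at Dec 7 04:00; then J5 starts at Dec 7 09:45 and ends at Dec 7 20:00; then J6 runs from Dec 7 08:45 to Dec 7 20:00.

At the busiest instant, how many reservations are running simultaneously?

3

Sweep the timeline, counting +1 at each start and −1 at each end (ends before starts at a tie):
Dec 6 10:45 start J1 → 1
Dec 6 11:30 start J2 → 2
Dec 6 16:45 end J2 → 1
Dec 6 17:30 end J1 → 0
Dec 6 23:00 start J4 → 1
Dec 7 04:00 end J4 → 0
Dec 7 07:15 start J3 → 1
Dec 7 08:45 start J6 → 2
Dec 7 09:45 start J5 → 3
Dec 7 17:00 end J3 → 2
Dec 7 20:00 end J5 → 1
Dec 7 20:00 end J6 → 0
Peak is 3, at Dec 7 09:45 (J3, J5, J6).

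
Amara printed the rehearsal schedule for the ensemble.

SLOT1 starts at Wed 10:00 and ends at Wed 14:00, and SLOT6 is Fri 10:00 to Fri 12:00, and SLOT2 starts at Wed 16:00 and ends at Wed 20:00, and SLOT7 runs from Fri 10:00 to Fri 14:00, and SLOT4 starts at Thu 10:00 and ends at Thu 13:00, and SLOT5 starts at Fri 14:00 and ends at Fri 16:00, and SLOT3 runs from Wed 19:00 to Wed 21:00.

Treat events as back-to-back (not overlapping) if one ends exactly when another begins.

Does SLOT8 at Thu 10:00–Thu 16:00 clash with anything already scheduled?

SLOT1: ends Wed 14:00 at or before SLOT8 starts Thu 10:00 → clear.
SLOT2: ends Wed 20:00 at or before SLOT8 starts Thu 10:00 → clear.
SLOT3: ends Wed 21:00 at or before SLOT8 starts Thu 10:00 → clear.
SLOT4: starts Thu 10:00 before SLOT8 ends Thu 16:00, and ends Thu 13:00 after SLOT8 starts Thu 10:00 → overlap.
SLOT6: starts Fri 10:00 at or after SLOT8 ends Thu 16:00 → clear.
SLOT7: starts Fri 10:00 at or after SLOT8 ends Thu 16:00 → clear.
SLOT5: starts Fri 14:00 at or after SLOT8 ends Thu 16:00 → clear.
SLOT8 overlaps SLOT4.

Yes — it overlaps SLOT4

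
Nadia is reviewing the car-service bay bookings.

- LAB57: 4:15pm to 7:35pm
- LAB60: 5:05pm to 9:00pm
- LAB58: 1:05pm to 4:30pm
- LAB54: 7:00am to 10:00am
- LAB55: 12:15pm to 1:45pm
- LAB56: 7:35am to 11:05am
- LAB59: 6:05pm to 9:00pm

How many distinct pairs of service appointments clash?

Sorted by start: LAB54, LAB56, LAB55, LAB58, LAB57, LAB60, LAB59.
LAB56 starts before LAB54 ends → LAB54 and LAB56 overlap.
LAB55 starts after LAB54 ends — done with LAB54.
LAB55 starts after LAB56 ends — done with LAB56.
LAB58 starts before LAB55 ends → LAB55 and LAB58 overlap.
LAB57 starts after LAB55 ends — done with LAB55.
LAB57 starts before LAB58 ends → LAB58 and LAB57 overlap.
LAB60 starts after LAB58 ends — done with LAB58.
LAB60 starts before LAB57 ends → LAB57 and LAB60 overlap.
LAB59 starts before LAB57 ends → LAB57 and LAB59 overlap.
LAB59 starts before LAB60 ends → LAB60 and LAB59 overlap.
Overlapping pairs: LAB54 & LAB56, LAB55 & LAB58, LAB57 & LAB58, LAB57 & LAB59, LAB57 & LAB60, LAB59 & LAB60 — 6 in total.

6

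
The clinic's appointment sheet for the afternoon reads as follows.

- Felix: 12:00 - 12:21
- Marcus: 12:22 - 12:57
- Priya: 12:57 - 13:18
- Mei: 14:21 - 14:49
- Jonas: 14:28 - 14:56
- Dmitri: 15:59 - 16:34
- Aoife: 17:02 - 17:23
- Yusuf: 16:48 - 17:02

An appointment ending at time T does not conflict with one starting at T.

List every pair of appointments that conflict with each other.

Jonas & Mei

Check each pair: they overlap iff neither finishes before the other starts.
Sorted by start: Felix, Marcus, Priya, Mei, Jonas, Dmitri, Yusuf, Aoife.
Marcus starts after Felix ends — done with Felix.
Priya starts exactly when Marcus ends (back-to-back, no overlap) — done with Marcus.
Mei starts after Priya ends — done with Priya.
Jonas starts before Mei ends → Mei and Jonas overlap.
Dmitri starts after Mei ends — done with Mei.
Dmitri starts after Jonas ends — done with Jonas.
Yusuf starts after Dmitri ends — done with Dmitri.
Aoife starts exactly when Yusuf ends (back-to-back, no overlap).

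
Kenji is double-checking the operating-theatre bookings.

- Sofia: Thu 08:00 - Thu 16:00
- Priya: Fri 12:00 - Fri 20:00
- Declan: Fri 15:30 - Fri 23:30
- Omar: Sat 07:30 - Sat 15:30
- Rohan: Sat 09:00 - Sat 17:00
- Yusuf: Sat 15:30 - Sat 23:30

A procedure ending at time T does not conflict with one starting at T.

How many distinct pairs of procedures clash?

Sorted by start: Sofia, Priya, Declan, Omar, Rohan, Yusuf.
Priya starts after Sofia ends — done with Sofia.
Declan starts before Priya ends → Priya and Declan overlap.
Omar starts after Priya ends — done with Priya.
Omar starts after Declan ends — done with Declan.
Rohan starts before Omar ends → Omar and Rohan overlap.
Yusuf starts exactly when Omar ends (back-to-back, no overlap).
Yusuf starts before Rohan ends → Rohan and Yusuf overlap.
Overlapping pairs: Declan & Priya, Omar & Rohan, Rohan & Yusuf — 3 in total.

3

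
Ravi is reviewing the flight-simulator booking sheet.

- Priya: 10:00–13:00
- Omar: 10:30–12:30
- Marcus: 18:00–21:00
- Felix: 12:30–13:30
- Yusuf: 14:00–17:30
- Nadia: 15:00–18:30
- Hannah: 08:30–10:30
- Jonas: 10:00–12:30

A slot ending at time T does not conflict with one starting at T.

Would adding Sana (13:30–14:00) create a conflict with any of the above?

No — it doesn't clash with anything

Hannah: ends 10:30 at or before Sana starts 13:30 → clear.
Priya: ends 13:00 at or before Sana starts 13:30 → clear.
Jonas: ends 12:30 at or before Sana starts 13:30 → clear.
Omar: ends 12:30 at or before Sana starts 13:30 → clear.
Felix: ends 13:30 at or before Sana starts 13:30 → clear.
Yusuf: starts 14:00 at or after Sana ends 14:00 → clear.
Nadia: starts 15:00 at or after Sana ends 14:00 → clear.
Marcus: starts 18:00 at or after Sana ends 14:00 → clear.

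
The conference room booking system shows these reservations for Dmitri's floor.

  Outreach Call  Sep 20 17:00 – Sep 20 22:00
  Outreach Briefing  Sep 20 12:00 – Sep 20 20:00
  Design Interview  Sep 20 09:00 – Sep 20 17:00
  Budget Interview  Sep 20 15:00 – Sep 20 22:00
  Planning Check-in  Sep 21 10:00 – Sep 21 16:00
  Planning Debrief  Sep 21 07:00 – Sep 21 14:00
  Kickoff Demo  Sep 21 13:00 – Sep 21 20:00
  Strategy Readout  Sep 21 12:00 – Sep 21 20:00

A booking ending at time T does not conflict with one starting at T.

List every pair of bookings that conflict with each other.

Budget Interview & Design Interview, Budget Interview & Outreach Briefing, Budget Interview & Outreach Call, Design Interview & Outreach Briefing, Kickoff Demo & Planning Check-in, Kickoff Demo & Planning Debrief, Kickoff Demo & Strategy Readout, Outreach Briefing & Outreach Call, Planning Check-in & Planning Debrief, Planning Check-in & Strategy Readout, Planning Debrief & Strategy Readout

Sorted by start: Design Interview, Outreach Briefing, Budget Interview, Outreach Call, Planning Debrief, Planning Check-in, Strategy Readout, Kickoff Demo.
Outreach Briefing starts before Design Interview ends → Design Interview and Outreach Briefing overlap.
Budget Interview starts before Design Interview ends → Design Interview and Budget Interview overlap.
Outreach Call starts exactly when Design Interview ends (back-to-back, no overlap) — done with Design Interview.
Budget Interview starts before Outreach Briefing ends → Outreach Briefing and Budget Interview overlap.
Outreach Call starts before Outreach Briefing ends → Outreach Briefing and Outreach Call overlap.
Planning Debrief starts after Outreach Briefing ends — done with Outreach Briefing.
Outreach Call starts before Budget Interview ends → Budget Interview and Outreach Call overlap.
Planning Debrief starts after Budget Interview ends — done with Budget Interview.
Planning Debrief starts after Outreach Call ends — done with Outreach Call.
Planning Check-in starts before Planning Debrief ends → Planning Debrief and Planning Check-in overlap.
Strategy Readout starts before Planning Debrief ends → Planning Debrief and Strategy Readout overlap.
Kickoff Demo starts before Planning Debrief ends → Planning Debrief and Kickoff Demo overlap.
Strategy Readout starts before Planning Check-in ends → Planning Check-in and Strategy Readout overlap.
Kickoff Demo starts before Planning Check-in ends → Planning Check-in and Kickoff Demo overlap.
Kickoff Demo starts before Strategy Readout ends → Strategy Readout and Kickoff Demo overlap.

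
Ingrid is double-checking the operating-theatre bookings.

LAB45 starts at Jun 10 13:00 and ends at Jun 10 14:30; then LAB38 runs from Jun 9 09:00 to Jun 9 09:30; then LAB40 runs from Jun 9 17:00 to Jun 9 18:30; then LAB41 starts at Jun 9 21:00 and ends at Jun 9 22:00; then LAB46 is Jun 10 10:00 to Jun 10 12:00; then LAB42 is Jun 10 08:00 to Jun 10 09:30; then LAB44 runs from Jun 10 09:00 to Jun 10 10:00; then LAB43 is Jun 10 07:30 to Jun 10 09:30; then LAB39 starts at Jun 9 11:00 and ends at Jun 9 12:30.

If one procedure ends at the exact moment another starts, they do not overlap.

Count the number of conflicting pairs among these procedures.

Sorted by start: LAB38, LAB39, LAB40, LAB41, LAB43, LAB42, LAB44, LAB46, LAB45.
LAB39 starts after LAB38 ends, so LAB38 has no further overlaps.
LAB40 starts after LAB39 ends, so LAB39 has no further overlaps.
LAB41 starts after LAB40 ends, so LAB40 has no further overlaps.
LAB43 starts after LAB41 ends, so LAB41 has no further overlaps.
LAB42 starts before LAB43 ends → LAB43 and LAB42 overlap.
LAB44 starts before LAB43 ends → LAB43 and LAB44 overlap.
LAB46 starts after LAB43 ends, so LAB43 has no further overlaps.
LAB44 starts before LAB42 ends → LAB42 and LAB44 overlap.
LAB46 starts after LAB42 ends, so LAB42 has no further overlaps.
LAB46 starts exactly when LAB44 ends (back-to-back, no overlap), so LAB44 has no further overlaps.
LAB45 starts after LAB46 ends.
Overlapping pairs: LAB42 & LAB43, LAB42 & LAB44, LAB43 & LAB44 — 3 in total.

3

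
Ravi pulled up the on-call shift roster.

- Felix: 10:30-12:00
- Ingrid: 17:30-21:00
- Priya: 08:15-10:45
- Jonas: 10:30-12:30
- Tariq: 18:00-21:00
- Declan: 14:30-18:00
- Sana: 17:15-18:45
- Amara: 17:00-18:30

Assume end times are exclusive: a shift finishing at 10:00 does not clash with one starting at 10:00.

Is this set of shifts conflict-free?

No

Two intervals overlap when each starts before the other ends.
Sorted by start: Priya, Jonas, Felix, Declan, Amara, Sana, Ingrid, Tariq.
Jonas starts before Priya ends → Priya and Jonas overlap.
That's a conflict, so the schedule is not conflict-free.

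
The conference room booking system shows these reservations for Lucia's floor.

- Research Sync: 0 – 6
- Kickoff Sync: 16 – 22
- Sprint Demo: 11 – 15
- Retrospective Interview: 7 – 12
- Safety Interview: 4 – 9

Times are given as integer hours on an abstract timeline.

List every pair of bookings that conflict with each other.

Research Sync & Safety Interview, Retrospective Interview & Safety Interview, Retrospective Interview & Sprint Demo

Two intervals overlap when each starts before the other ends.
Sorted by start: Research Sync, Safety Interview, Retrospective Interview, Sprint Demo, Kickoff Sync.
Safety Interview starts before Research Sync ends → Research Sync and Safety Interview overlap.
Retrospective Interview starts after Research Sync ends, so Research Sync has no further overlaps.
Retrospective Interview starts before Safety Interview ends → Safety Interview and Retrospective Interview overlap.
Sprint Demo starts after Safety Interview ends, so Safety Interview has no further overlaps.
Sprint Demo starts before Retrospective Interview ends → Retrospective Interview and Sprint Demo overlap.
Kickoff Sync starts after Retrospective Interview ends.
Kickoff Sync starts after Sprint Demo ends.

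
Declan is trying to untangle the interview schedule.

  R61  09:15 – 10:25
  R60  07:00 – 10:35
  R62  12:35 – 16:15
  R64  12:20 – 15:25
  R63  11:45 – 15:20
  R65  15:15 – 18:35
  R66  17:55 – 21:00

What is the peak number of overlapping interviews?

Sweep the timeline, counting +1 at each start and −1 at each end (ends before starts at a tie):
07:00 start R60 → 1
09:15 start R61 → 2
10:25 end R61 → 1
10:35 end R60 → 0
11:45 start R63 → 1
12:20 start R64 → 2
12:35 start R62 → 3
15:15 start R65 → 4
15:20 end R63 → 3
15:25 end R64 → 2
16:15 end R62 → 1
17:55 start R66 → 2
18:35 end R65 → 1
21:00 end R66 → 0
Peak is 4, at 15:15 (R62, R63, R64, R65).

4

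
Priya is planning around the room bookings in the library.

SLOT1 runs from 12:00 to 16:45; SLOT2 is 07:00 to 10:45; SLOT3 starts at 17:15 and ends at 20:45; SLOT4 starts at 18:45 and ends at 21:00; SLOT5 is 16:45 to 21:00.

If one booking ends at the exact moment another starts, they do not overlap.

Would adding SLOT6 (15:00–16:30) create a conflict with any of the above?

Yes — it overlaps SLOT1

SLOT2: ends 10:45 at or before SLOT6 starts 15:00 → clear.
SLOT1: starts 12:00 before SLOT6 ends 16:30, and ends 16:45 after SLOT6 starts 15:00 → overlap.
SLOT5: starts 16:45 at or after SLOT6 ends 16:30 → clear.
SLOT3: starts 17:15 at or after SLOT6 ends 16:30 → clear.
SLOT4: starts 18:45 at or after SLOT6 ends 16:30 → clear.
SLOT6 overlaps SLOT1.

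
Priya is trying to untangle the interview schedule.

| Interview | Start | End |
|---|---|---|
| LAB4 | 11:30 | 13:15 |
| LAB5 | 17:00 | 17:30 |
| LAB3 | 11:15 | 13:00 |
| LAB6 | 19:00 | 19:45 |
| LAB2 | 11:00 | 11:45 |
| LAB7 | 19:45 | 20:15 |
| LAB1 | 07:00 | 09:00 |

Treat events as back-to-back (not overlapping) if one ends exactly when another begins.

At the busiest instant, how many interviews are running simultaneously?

Walk through starts and ends in time order (an end at T is processed before a start at T):
07:00 start LAB1 → 1
09:00 end LAB1 → 0
11:00 start LAB2 → 1
11:15 start LAB3 → 2
11:30 start LAB4 → 3
11:45 end LAB2 → 2
13:00 end LAB3 → 1
13:15 end LAB4 → 0
17:00 start LAB5 → 1
17:30 end LAB5 → 0
19:00 start LAB6 → 1
19:45 end LAB6 → 0
19:45 start LAB7 → 1
20:15 end LAB7 → 0
Peak is 3, at 11:30 (LAB2, LAB3, LAB4).

3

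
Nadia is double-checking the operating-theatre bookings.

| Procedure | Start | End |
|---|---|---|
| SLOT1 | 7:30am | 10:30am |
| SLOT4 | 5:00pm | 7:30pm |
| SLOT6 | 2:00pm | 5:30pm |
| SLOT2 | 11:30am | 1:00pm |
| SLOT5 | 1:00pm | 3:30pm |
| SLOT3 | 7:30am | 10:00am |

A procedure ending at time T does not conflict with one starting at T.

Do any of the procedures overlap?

Sorted by start: SLOT1, SLOT3, SLOT2, SLOT5, SLOT6, SLOT4.
SLOT3 starts before SLOT1 ends → SLOT1 and SLOT3 overlap.
That's a conflict, so the schedule is not conflict-free.

Yes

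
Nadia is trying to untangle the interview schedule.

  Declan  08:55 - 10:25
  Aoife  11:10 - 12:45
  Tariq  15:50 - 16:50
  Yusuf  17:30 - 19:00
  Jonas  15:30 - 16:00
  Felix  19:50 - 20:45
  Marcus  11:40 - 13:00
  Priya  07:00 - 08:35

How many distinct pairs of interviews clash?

2

Sorted by start: Priya, Declan, Aoife, Marcus, Jonas, Tariq, Yusuf, Felix.
Declan starts after Priya ends; Priya is clear from here.
Aoife starts after Declan ends; Declan is clear from here.
Marcus starts before Aoife ends → Aoife and Marcus overlap.
Jonas starts after Aoife ends; Aoife is clear from here.
Jonas starts after Marcus ends; Marcus is clear from here.
Tariq starts before Jonas ends → Jonas and Tariq overlap.
Yusuf starts after Jonas ends; Jonas is clear from here.
Yusuf starts after Tariq ends; Tariq is clear from here.
Felix starts after Yusuf ends.
Overlapping pairs: Aoife & Marcus, Jonas & Tariq — 2 in total.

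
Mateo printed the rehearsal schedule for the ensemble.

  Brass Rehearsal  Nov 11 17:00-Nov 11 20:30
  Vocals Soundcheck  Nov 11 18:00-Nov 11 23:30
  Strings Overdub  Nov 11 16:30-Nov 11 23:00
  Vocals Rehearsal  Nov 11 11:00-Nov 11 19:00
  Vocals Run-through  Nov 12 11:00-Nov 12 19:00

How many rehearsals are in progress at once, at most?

Walk through starts and ends in time order (an end at T is processed before a start at T):
Nov 11 11:00 start Vocals Rehearsal → 1
Nov 11 16:30 start Strings Overdub → 2
Nov 11 17:00 start Brass Rehearsal → 3
Nov 11 18:00 start Vocals Soundcheck → 4
Nov 11 19:00 end Vocals Rehearsal → 3
Nov 11 20:30 end Brass Rehearsal → 2
Nov 11 23:00 end Strings Overdub → 1
Nov 11 23:30 end Vocals Soundcheck → 0
Nov 12 11:00 start Vocals Run-through → 1
Nov 12 19:00 end Vocals Run-through → 0
Peak is 4, at Nov 11 18:00 (Brass Rehearsal, Strings Overdub, Vocals Rehearsal, Vocals Soundcheck).

4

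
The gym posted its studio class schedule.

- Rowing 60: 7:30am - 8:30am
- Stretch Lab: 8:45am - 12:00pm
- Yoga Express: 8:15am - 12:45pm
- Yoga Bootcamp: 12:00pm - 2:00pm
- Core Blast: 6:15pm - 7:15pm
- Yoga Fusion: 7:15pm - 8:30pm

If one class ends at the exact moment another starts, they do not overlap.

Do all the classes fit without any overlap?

No

Sorted by start: Rowing 60, Yoga Express, Stretch Lab, Yoga Bootcamp, Core Blast, Yoga Fusion.
Yoga Express starts before Rowing 60 ends → Rowing 60 and Yoga Express overlap.
That's a conflict, so the schedule is not conflict-free.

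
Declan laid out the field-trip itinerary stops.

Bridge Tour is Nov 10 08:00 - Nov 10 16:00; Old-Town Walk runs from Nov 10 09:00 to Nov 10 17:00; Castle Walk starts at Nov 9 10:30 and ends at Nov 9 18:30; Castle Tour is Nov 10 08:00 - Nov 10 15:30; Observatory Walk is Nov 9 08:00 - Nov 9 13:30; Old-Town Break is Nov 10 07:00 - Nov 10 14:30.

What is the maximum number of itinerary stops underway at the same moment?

Sweep the timeline, counting +1 at each start and −1 at each end (ends before starts at a tie):
Nov 9 08:00 start Observatory Walk → 1
Nov 9 10:30 start Castle Walk → 2
Nov 9 13:30 end Observatory Walk → 1
Nov 9 18:30 end Castle Walk → 0
Nov 10 07:00 start Old-Town Break → 1
Nov 10 08:00 start Bridge Tour → 2
Nov 10 08:00 start Castle Tour → 3
Nov 10 09:00 start Old-Town Walk → 4
Nov 10 14:30 end Old-Town Break → 3
Nov 10 15:30 end Castle Tour → 2
Nov 10 16:00 end Bridge Tour → 1
Nov 10 17:00 end Old-Town Walk → 0
Peak is 4, at Nov 10 09:00 (Bridge Tour, Castle Tour, Old-Town Break, Old-Town Walk).

4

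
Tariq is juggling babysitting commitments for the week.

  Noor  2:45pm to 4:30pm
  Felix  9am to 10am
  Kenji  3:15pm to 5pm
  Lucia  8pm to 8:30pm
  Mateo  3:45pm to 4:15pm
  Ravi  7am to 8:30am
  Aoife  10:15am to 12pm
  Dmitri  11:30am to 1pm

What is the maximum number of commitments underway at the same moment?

Sweep the timeline, counting +1 at each start and −1 at each end (ends before starts at a tie):
7am start Ravi → 1
8:30am end Ravi → 0
9am start Felix → 1
10am end Felix → 0
10:15am start Aoife → 1
11:30am start Dmitri → 2
12pm end Aoife → 1
1pm end Dmitri → 0
2:45pm start Noor → 1
3:15pm start Kenji → 2
3:45pm start Mateo → 3
4:15pm end Mateo → 2
4:30pm end Noor → 1
5pm end Kenji → 0
8pm start Lucia → 1
8:30pm end Lucia → 0
Peak is 3, at 3:45pm (Kenji, Mateo, Noor).

3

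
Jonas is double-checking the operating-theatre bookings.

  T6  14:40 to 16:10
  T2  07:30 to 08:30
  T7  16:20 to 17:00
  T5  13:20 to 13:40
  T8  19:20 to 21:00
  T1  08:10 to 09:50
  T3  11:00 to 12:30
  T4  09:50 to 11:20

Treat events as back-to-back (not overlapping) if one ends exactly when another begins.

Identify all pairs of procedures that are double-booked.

Sorted by start: T2, T1, T4, T3, T5, T6, T7, T8.
T1 starts before T2 ends → T2 and T1 overlap.
T4 starts after T2 ends, so T2 has no further overlaps.
T4 starts exactly when T1 ends (back-to-back, no overlap), so T1 has no further overlaps.
T3 starts before T4 ends → T4 and T3 overlap.
T5 starts after T4 ends, so T4 has no further overlaps.
T5 starts after T3 ends, so T3 has no further overlaps.
T6 starts after T5 ends, so T5 has no further overlaps.
T7 starts after T6 ends, so T6 has no further overlaps.
T8 starts after T7 ends.

T1 & T2, T3 & T4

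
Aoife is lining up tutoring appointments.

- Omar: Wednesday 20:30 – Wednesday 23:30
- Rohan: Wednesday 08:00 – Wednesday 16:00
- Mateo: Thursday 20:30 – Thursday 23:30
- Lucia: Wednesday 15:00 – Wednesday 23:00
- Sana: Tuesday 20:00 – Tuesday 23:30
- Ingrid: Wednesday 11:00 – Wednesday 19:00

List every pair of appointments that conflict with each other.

Sorted by start: Sana, Rohan, Ingrid, Lucia, Omar, Mateo.
Rohan starts after Sana ends; Sana is clear from here.
Ingrid starts before Rohan ends → Rohan and Ingrid overlap.
Lucia starts before Rohan ends → Rohan and Lucia overlap.
Omar starts after Rohan ends; Rohan is clear from here.
Lucia starts before Ingrid ends → Ingrid and Lucia overlap.
Omar starts after Ingrid ends; Ingrid is clear from here.
Omar starts before Lucia ends → Lucia and Omar overlap.
Mateo starts after Lucia ends.
Mateo starts after Omar ends.

Ingrid & Lucia, Ingrid & Rohan, Lucia & Omar, Lucia & Rohan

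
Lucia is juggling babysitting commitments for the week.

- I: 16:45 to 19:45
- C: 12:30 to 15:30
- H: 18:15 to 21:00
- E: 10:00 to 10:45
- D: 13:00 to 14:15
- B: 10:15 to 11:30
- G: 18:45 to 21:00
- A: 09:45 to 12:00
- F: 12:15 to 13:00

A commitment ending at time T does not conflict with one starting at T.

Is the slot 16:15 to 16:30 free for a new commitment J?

A: ends 12:00 at or before J starts 16:15 → clear.
E: ends 10:45 at or before J starts 16:15 → clear.
B: ends 11:30 at or before J starts 16:15 → clear.
F: ends 13:00 at or before J starts 16:15 → clear.
C: ends 15:30 at or before J starts 16:15 → clear.
D: ends 14:15 at or before J starts 16:15 → clear.
I: starts 16:45 at or after J ends 16:30 → clear.
H: starts 18:15 at or after J ends 16:30 → clear.
G: starts 18:45 at or after J ends 16:30 → clear.

Yes — the slot is free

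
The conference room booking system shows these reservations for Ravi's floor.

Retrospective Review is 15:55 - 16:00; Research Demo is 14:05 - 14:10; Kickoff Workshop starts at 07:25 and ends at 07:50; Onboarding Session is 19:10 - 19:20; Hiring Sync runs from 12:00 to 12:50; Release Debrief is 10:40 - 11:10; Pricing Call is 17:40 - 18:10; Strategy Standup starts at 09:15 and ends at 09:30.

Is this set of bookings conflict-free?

Yes

Sorted by start: Kickoff Workshop, Strategy Standup, Release Debrief, Hiring Sync, Research Demo, Retrospective Review, Pricing Call, Onboarding Session.
Strategy Standup starts after Kickoff Workshop ends, so nothing later overlaps Kickoff Workshop either.
Release Debrief starts after Strategy Standup ends, so nothing later overlaps Strategy Standup either.
Hiring Sync starts after Release Debrief ends, so nothing later overlaps Release Debrief either.
Research Demo starts after Hiring Sync ends, so nothing later overlaps Hiring Sync either.
Retrospective Review starts after Research Demo ends, so nothing later overlaps Research Demo either.
Pricing Call starts after Retrospective Review ends, so nothing later overlaps Retrospective Review either.
Onboarding Session starts after Pricing Call ends.
Every pair is clear; the schedule has no overlaps.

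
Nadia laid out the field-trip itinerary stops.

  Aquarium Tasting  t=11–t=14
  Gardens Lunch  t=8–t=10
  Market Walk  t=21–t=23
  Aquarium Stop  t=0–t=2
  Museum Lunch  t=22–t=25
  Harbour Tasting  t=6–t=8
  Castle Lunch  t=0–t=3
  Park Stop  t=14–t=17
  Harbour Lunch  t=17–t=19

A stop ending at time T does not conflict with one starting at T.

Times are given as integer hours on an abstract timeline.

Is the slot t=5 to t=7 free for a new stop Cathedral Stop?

No — it overlaps Harbour Tasting

Castle Lunch: ends t=3 at or before Cathedral Stop starts t=5 → clear.
Aquarium Stop: ends t=2 at or before Cathedral Stop starts t=5 → clear.
Harbour Tasting: starts t=6 before Cathedral Stop ends t=7, and ends t=8 after Cathedral Stop starts t=5 → overlap.
Gardens Lunch: starts t=8 at or after Cathedral Stop ends t=7 → clear.
Aquarium Tasting: starts t=11 at or after Cathedral Stop ends t=7 → clear.
Park Stop: starts t=14 at or after Cathedral Stop ends t=7 → clear.
Harbour Lunch: starts t=17 at or after Cathedral Stop ends t=7 → clear.
Market Walk: starts t=21 at or after Cathedral Stop ends t=7 → clear.
Museum Lunch: starts t=22 at or after Cathedral Stop ends t=7 → clear.
Cathedral Stop overlaps Harbour Tasting.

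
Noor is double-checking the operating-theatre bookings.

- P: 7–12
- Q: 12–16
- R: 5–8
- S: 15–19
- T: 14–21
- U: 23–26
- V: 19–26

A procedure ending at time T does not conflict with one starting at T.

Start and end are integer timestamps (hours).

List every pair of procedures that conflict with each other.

Sorted by start: R, P, Q, T, S, V, U.
P starts before R ends → R and P overlap.
Q starts after R ends; R is clear from here.
Q starts exactly when P ends (back-to-back, no overlap); P is clear from here.
T starts before Q ends → Q and T overlap.
S starts before Q ends → Q and S overlap.
V starts after Q ends; Q is clear from here.
S starts before T ends → T and S overlap.
V starts before T ends → T and V overlap.
U starts after T ends.
V starts exactly when S ends (back-to-back, no overlap); S is clear from here.
U starts before V ends → V and U overlap.

P & R, Q & S, Q & T, S & T, T & V, U & V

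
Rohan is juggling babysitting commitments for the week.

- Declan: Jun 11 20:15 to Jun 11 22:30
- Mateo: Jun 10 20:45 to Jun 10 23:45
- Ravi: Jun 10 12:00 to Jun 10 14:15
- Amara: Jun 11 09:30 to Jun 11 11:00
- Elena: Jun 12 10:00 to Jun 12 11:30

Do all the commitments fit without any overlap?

Yes

Sorted by start: Ravi, Mateo, Amara, Declan, Elena.
Mateo starts after Ravi ends — done with Ravi.
Amara starts after Mateo ends — done with Mateo.
Declan starts after Amara ends — done with Amara.
Elena starts after Declan ends.
Every pair is clear; the schedule has no overlaps.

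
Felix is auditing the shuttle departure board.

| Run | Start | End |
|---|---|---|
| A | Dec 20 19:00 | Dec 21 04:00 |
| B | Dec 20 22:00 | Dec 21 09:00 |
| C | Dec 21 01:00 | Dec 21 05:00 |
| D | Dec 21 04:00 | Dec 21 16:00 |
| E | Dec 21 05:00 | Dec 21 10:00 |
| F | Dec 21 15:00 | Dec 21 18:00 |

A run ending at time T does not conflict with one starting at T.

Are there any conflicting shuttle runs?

Yes

Sorted by start: A, B, C, D, E, F.
B starts before A ends → A and B overlap.
That's a conflict, so the schedule is not conflict-free.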